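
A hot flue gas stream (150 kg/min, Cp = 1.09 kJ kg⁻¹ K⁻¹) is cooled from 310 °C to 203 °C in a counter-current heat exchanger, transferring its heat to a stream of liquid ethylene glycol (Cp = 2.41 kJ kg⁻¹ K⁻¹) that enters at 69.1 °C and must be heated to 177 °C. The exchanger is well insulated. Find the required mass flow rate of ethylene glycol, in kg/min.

Heat released by hot stream: Q = 150 × 1.09 × (310 − 203) = 17494 kJ/min
Energy balance on cold side (adiabatic exchanger): Q = ṁ_c·Cp_c·(T_c,out − T_c,in)
ṁ_c = 17494 / [2.41 × (177 − 69.1)] = 67.276 kg/min

ṁ_c = 67.3 kg/min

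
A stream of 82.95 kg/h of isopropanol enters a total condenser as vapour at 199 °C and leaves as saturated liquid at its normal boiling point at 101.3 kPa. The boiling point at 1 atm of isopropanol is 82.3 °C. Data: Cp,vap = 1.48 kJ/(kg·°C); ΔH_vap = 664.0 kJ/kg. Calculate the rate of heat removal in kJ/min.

vapour 199→82.3 °C: -172.72 kJ/kg
condensation at 82.3 °C: -664 kJ/kg
Δh = -172.72 + -664 = -836.72 kJ/kg
Q = ṁ·Δh = 82.95 kg/h × -836.72 kJ/kg = -69406 kJ/h
|Q| = 19.279 kW = 1156.8 kJ/min

Q_c = 1160 kJ/min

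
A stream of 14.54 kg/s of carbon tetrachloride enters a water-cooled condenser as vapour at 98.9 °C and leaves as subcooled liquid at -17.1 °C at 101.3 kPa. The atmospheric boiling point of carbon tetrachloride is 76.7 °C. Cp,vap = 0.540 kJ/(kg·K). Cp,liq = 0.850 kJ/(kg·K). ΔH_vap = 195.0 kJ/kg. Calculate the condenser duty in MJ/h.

Q_c = 15000 MJ/h

vapour 98.9→76.7 °C: -11.988 kJ/kg
condensation at 76.7 °C: -195 kJ/kg
liquid 76.7→-17.1 °C: -79.73 kJ/kg
Δh = -11.988 + -195 + -79.73 = -286.72 kJ/kg
Q = ṁ·Δh = 14.54 kg/s × -286.72 kJ/kg = -4168.9 kJ/s
|Q| = 4168.9 kW = 15008 MJ/h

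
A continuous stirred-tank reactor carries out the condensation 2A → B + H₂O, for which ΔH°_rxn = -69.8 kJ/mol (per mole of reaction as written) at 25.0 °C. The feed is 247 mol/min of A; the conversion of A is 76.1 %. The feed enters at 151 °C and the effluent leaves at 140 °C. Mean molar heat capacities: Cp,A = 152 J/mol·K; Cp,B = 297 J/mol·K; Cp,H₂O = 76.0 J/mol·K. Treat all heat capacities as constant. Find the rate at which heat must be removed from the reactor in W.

Extent of reaction ξ = 0.761 × 247 / 2 = 93.984 mol/min
Reaction term: ξ·ΔH°_rxn = 93.984 × -69.8 = -6560 kJ/min
Sensible, feed 151→25 °C: -4730.5 kJ/min
Outlet flows (mol/min): A 59.033, B 93.984, H₂O 93.984
Sensible, products 25→140 °C: 5063.3 kJ/min
Q = ΔH = -6227.3 kJ/min = -103.79 kW
Heat removed = 103790 W

Q_out = 104000 W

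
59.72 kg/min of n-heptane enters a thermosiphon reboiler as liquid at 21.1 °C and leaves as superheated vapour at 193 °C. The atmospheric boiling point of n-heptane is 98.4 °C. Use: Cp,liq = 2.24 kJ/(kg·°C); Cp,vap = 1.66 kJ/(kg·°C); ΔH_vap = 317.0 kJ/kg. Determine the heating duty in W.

Q = 644000 W

liquid 21.1→98.4 °C: 173.15 kJ/kg
vaporisation at 98.4 °C: 317 kJ/kg
vapour 98.4→193 °C: 157.04 kJ/kg
Δh = 173.15 + 317 + 157.04 = 647.19 kJ/kg
Q = ṁ·Δh = 59.72 kg/min × 647.19 kJ/kg = 38650 kJ/min
|Q| = 644.17 kW = 644170 W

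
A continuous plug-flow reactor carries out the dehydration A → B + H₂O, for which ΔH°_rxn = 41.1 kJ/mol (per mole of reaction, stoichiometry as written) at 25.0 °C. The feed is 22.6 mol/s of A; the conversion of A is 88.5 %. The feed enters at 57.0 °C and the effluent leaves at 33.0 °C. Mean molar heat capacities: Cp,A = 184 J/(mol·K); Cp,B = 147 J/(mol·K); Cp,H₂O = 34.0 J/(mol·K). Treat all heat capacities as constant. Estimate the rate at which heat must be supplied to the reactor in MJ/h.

Q_in = 2600 MJ/h

Extent of reaction ξ = 0.885 × 22.6 = 20.001 mol/s
Reaction term: ξ·ΔH°_rxn = 20.001 × 41.1 = 822.04 kJ/s
Sensible, feed 57.0→25 °C: -133.07 kJ/s
Outlet flows (mol/s): A 2.599, B 20.001, H₂O 20.001
Sensible, products 25→33.0 °C: 32.787 kJ/s
Q = ΔH = 721.76 kJ/s = 721.76 kW
Heat supplied = 2598.3 MJ/h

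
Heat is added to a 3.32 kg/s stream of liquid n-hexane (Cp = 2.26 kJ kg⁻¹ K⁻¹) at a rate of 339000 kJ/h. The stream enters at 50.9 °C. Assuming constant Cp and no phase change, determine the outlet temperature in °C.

Q = 339000 kJ/h = 94.167 kJ/s
ΔT = Q/(ṁ·Cp) = 94.167/(3.32×2.26) = 12.55 K
T_out = 50.9 + 12.55 = 63.45 °C

T_out = 63.5 °C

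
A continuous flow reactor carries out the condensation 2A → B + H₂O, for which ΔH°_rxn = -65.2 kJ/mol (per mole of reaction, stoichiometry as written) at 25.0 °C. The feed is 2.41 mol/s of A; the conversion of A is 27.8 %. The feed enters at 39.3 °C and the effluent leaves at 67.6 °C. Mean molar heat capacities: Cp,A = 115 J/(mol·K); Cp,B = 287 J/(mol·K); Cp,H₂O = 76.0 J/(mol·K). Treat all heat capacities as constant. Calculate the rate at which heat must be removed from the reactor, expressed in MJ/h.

Q_out = 43.6 MJ/h

Extent of reaction ξ = 0.278 × 2.41 / 2 = 0.33499 mol/s
Reaction term: ξ·ΔH°_rxn = 0.33499 × -65.2 = -21.841 kJ/s
Sensible, feed 39.3→25 °C: -3.9632 kJ/s
Outlet flows (mol/s): A 1.74, B 0.33499, H₂O 0.33499
Sensible, products 25→67.6 °C: 13.705 kJ/s
Q = ΔH = -12.1 kJ/s = -12.1 kW
Heat removed = 43.56 MJ/h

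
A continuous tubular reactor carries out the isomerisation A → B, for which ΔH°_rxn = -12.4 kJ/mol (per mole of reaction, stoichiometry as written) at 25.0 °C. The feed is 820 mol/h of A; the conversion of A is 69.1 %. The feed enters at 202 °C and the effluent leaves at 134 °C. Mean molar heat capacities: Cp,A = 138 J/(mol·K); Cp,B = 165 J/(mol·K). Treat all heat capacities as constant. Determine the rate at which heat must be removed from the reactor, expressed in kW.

Extent of reaction ξ = 0.691 × 820 = 566.62 mol/h
Reaction term: ξ·ΔH°_rxn = 566.62 × -12.4 = -7026.1 kJ/h
Sensible, feed 202→25 °C: -20029 kJ/h
Outlet flows (mol/h): A 253.38, B 566.62
Sensible, products 25→134 °C: 14002 kJ/h
Q = ΔH = -13053 kJ/h = -3.6259 kW
Heat removed = 3.6259 kW

Q_out = 3.63 kW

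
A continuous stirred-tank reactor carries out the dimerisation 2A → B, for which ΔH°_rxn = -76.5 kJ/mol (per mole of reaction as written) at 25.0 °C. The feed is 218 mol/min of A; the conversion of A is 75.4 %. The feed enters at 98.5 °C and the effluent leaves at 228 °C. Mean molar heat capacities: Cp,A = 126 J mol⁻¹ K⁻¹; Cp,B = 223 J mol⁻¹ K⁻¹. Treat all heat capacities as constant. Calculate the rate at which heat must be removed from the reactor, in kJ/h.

Q_out = 193000 kJ/h

Extent of reaction ξ = 0.754 × 218 / 2 = 82.186 mol/min
Reaction term: ξ·ΔH°_rxn = 82.186 × -76.5 = -6287.2 kJ/min
Sensible, feed 98.5→25 °C: -2018.9 kJ/min
Outlet flows (mol/min): A 53.628, B 82.186
Sensible, products 25→228 °C: 5092.2 kJ/min
Q = ΔH = -3214 kJ/min = -53.566 kW
Heat removed = 192840 kJ/h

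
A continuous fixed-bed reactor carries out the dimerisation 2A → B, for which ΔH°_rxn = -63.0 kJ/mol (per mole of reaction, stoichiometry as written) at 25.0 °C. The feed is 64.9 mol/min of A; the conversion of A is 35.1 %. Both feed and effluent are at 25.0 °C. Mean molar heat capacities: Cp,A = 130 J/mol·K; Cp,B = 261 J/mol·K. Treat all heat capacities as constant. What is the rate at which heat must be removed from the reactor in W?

Q_out = 12000 W

Extent of reaction ξ = 0.351 × 64.9 / 2 = 11.39 mol/min
Reaction term: ξ·ΔH°_rxn = 11.39 × -63.0 = -717.57 kJ/min
Q = ΔH = -717.57 kJ/min = -11.959 kW
Heat removed = 11959 W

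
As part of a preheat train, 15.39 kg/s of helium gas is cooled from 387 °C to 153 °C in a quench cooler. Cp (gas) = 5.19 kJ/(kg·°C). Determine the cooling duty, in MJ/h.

Q = ṁ·Cp·ΔT = 15.39 × 5.19 × (153 − 387) = -18691 kJ/s
Cooling duty = 67286 MJ/h

Q_c = 67300 MJ/h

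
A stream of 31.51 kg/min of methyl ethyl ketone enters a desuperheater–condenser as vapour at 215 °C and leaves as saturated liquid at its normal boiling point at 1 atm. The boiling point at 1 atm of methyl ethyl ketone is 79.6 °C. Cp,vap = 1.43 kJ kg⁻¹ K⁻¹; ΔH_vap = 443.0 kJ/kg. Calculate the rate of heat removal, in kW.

vapour 215→79.6 °C: -193.62 kJ/kg
condensation at 79.6 °C: -443 kJ/kg
Δh = -193.62 + -443 = -636.62 kJ/kg
Q = ṁ·Δh = 31.51 kg/min × -636.62 kJ/kg = -20060 kJ/min
|Q| = 334.33 kW

Q_c = 334 kW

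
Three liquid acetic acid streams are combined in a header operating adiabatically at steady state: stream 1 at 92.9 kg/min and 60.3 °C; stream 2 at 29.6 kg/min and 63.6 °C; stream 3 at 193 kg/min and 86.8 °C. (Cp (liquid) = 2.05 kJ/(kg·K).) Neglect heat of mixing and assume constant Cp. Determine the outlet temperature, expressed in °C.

T_out = 76.8 °C

Adiabatic, steady state ⇒ Σ ṁᵢCp,ᵢ(T_out − Tᵢ) = 0
Σ ṁᵢCp,ᵢTᵢ = 92.9×2.05×60.3 + 29.6×2.05×63.6 + 193×2.05×86.8 = 49686
Σ ṁᵢCp,ᵢ = 92.9×2.05 + 29.6×2.05 + 193×2.05 = 646.77
T_out = 49686 / 646.77 = 76.82 °C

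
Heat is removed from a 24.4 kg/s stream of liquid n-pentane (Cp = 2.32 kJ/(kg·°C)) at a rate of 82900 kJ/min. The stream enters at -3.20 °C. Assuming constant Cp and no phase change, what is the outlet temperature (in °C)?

Q = 82900 kJ/min = 1381.7 kJ/s
ΔT = Q/(ṁ·Cp) = 1381.7/(24.4×2.32) = 24.408 K
T_out = -3.20 − 24.408 = -27.608 °C

T_out = -27.6 °C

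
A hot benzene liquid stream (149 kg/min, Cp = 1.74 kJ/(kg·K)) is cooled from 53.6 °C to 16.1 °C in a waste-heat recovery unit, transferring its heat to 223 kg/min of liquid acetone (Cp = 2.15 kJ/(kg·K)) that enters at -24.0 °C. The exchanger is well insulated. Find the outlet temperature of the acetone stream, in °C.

Heat released by hot stream: Q = 149 × 1.74 × (53.6 − 16.1) = 9722.2 kJ/min
Energy balance on cold side (adiabatic exchanger): Q = ṁ_c·Cp_c·(T_c,out − T_c,in)
T_c,out = -24.0 + 9722.2/(223 × 2.15) = -3.7221 °C

T_c,out = -3.72 °C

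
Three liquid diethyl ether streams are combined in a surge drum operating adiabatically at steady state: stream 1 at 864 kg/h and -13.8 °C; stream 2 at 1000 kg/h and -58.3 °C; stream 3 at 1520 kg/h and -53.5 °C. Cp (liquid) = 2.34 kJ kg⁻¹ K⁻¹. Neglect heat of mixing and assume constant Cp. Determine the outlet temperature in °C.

T_out = -44.8 °C

Energy balance with Q = 0: Σ ṁᵢCp,ᵢ(T_out − Tᵢ) = 0
Σ ṁᵢCp,ᵢTᵢ = 864×2.34×-13.8 + 1000×2.34×-58.3 + 1520×2.34×-53.5 = -354610
Σ ṁᵢCp,ᵢ = 864×2.34 + 1000×2.34 + 1520×2.34 = 7918.6
T_out = -354610 / 7918.6 = -44.782 °C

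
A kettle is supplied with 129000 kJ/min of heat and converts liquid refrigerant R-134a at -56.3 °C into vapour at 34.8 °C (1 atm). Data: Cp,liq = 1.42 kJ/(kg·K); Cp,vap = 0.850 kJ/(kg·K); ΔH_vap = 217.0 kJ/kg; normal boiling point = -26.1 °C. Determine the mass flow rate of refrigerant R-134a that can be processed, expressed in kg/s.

Δh = 1.42×(-26.1−-56.3) + 217.0 + 0.850×(34.8−-26.1) = 311.65 kJ/kg
Q = 129000 kJ/min = 2150 kJ/s = 2150 kJ/s
ṁ = Q/Δh = 2150 / 311.65 = 6.8988 kg/s

ṁ = 6.90 kg/s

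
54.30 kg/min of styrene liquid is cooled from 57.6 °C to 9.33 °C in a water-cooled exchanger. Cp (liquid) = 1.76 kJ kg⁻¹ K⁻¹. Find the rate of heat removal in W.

Q = ṁ·Cp·ΔT = 54.30 × 1.76 × (9.33 − 57.6) = -4613.1 kJ/min
Converting: 4613.1 / 60 s = 76.884 kW
Cooling duty = 76884 W

Q_c = 76900 W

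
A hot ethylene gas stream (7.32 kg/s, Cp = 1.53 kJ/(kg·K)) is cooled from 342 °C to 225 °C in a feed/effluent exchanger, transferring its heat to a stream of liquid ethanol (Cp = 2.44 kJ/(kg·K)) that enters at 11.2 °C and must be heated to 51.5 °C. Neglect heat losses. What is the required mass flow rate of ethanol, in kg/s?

ṁ_c = 13.3 kg/s

Heat released by hot stream: Q = 7.32 × 1.53 × (342 − 225) = 1310.4 kJ/s
Energy balance on cold side (adiabatic exchanger): Q = ṁ_c·Cp_c·(T_c,out − T_c,in)
ṁ_c = 1310.4 / [2.44 × (51.5 − 11.2)] = 13.326 kg/s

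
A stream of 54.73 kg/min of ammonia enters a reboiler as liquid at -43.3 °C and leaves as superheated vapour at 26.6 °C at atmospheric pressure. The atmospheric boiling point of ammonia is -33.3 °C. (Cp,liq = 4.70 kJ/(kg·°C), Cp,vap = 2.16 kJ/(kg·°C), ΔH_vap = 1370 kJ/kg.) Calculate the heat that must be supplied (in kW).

liquid -43.3→-33.3 °C: 47 kJ/kg
vaporisation at -33.3 °C: 1370 kJ/kg
vapour -33.3→26.6 °C: 129.38 kJ/kg
Δh = 47 + 1370 + 129.38 = 1546.4 kJ/kg
Q = ṁ·Δh = 54.73 kg/min × 1546.4 kJ/kg = 84634 kJ/min
|Q| = 1410.6 kW

Q = 1410 kW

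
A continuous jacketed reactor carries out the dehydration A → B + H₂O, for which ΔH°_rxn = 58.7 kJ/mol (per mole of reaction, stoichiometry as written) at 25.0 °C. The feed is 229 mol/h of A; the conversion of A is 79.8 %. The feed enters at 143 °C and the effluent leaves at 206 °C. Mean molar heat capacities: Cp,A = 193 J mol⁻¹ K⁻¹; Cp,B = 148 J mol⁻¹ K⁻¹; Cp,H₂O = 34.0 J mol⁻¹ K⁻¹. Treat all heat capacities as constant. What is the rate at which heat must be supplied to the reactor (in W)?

Extent of reaction ξ = 0.798 × 229 = 182.74 mol/h
Reaction term: ξ·ΔH°_rxn = 182.74 × 58.7 = 10727 kJ/h
Sensible, feed 143→25 °C: -5215.2 kJ/h
Outlet flows (mol/h): A 46.258, B 182.74, H₂O 182.74
Sensible, products 25→206 °C: 7635.8 kJ/h
Q = ΔH = 13148 kJ/h = 3.6521 kW
Heat supplied = 3652.1 W

Q_in = 3650 W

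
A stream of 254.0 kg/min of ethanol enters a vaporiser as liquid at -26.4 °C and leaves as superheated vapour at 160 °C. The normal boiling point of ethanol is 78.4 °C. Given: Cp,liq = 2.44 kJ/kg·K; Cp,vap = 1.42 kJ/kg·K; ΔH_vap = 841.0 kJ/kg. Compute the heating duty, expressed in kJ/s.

liquid -26.4→78.4 °C: 255.71 kJ/kg
vaporisation at 78.4 °C: 841 kJ/kg
vapour 78.4→160 °C: 115.87 kJ/kg
Δh = 255.71 + 841 + 115.87 = 1212.6 kJ/kg
Q = ṁ·Δh = 254.0 kg/min × 1212.6 kJ/kg = 308000 kJ/min
|Q| = 5133.3 kW

Q = 5130 kJ/s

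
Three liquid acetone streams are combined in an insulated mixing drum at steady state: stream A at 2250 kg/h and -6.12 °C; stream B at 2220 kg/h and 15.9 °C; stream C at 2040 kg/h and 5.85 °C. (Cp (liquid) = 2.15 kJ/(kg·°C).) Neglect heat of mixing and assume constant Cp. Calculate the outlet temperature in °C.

T_out = 5.14 °C

Adiabatic, steady state ⇒ Σ ṁᵢCp,ᵢ(T_out − Tᵢ) = 0
T_out = Σ ṁᵢCp,ᵢTᵢ / Σ ṁᵢCp,ᵢ
      = 71943 / 13996 = 5.1401 °C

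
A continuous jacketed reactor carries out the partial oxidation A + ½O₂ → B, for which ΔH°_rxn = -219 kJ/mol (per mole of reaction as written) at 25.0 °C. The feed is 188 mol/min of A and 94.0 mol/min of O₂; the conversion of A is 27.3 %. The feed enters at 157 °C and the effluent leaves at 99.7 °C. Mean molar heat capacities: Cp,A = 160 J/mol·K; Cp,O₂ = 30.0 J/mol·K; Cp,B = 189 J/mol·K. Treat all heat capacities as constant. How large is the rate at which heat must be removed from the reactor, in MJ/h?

Q_out = 784 MJ/h

Extent of reaction ξ = 0.273 × 188 = 51.324 mol/min
Reaction term: ξ·ΔH°_rxn = 51.324 × -219 = -11240 kJ/min
Sensible, feed 157→25 °C: -4342.8 kJ/min
Outlet flows (mol/min): A 136.68, O₂ 68.338, B 51.324
Sensible, products 25→99.7 °C: 2511.3 kJ/min
Q = ΔH = -13071 kJ/min = -217.86 kW
Heat removed = 784.29 MJ/h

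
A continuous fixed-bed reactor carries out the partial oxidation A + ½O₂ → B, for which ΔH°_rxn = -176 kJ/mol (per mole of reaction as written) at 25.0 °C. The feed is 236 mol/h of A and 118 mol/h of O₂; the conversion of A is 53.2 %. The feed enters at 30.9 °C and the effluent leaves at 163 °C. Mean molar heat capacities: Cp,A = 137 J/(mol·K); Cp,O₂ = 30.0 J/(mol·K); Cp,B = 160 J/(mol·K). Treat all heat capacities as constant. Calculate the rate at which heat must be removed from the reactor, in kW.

Extent of reaction ξ = 0.532 × 236 = 125.55 mol/h
Reaction term: ξ·ΔH°_rxn = 125.55 × -176 = -22097 kJ/h
Sensible, feed 30.9→25 °C: -211.64 kJ/h
Outlet flows (mol/h): A 110.45, O₂ 55.224, B 125.55
Sensible, products 25→163 °C: 5088.9 kJ/h
Q = ΔH = -17220 kJ/h = -4.7833 kW
Heat removed = 4.7833 kW

Q_out = 4.78 kW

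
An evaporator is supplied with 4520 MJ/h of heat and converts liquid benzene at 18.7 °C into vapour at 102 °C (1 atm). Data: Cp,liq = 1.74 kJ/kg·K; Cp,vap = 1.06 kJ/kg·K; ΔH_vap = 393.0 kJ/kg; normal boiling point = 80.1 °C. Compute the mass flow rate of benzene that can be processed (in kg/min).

ṁ = 144 kg/min

Δh = 1.74×(80.1−18.7) + 393.0 + 1.06×(102−80.1) = 523.05 kJ/kg
Q = 4520 MJ/h = 1255.6 kJ/s = 75333 kJ/min
ṁ = Q/Δh = 75333 / 523.05 = 144.03 kg/min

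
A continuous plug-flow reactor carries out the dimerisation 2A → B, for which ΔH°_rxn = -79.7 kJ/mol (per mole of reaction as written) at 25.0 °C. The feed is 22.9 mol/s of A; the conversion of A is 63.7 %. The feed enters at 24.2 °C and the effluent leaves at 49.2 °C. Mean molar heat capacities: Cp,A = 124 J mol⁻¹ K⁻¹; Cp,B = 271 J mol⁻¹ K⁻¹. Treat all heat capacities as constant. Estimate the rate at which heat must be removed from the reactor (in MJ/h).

Extent of reaction ξ = 0.637 × 22.9 / 2 = 7.2936 mol/s
Reaction term: ξ·ΔH°_rxn = 7.2936 × -79.7 = -581.3 kJ/s
Sensible, feed 24.2→25 °C: 2.2717 kJ/s
Outlet flows (mol/s): A 8.3127, B 7.2936
Sensible, products 25→49.2 °C: 72.778 kJ/s
Q = ΔH = -506.25 kJ/s = -506.25 kW
Heat removed = 1822.5 MJ/h

Q_out = 1820 MJ/h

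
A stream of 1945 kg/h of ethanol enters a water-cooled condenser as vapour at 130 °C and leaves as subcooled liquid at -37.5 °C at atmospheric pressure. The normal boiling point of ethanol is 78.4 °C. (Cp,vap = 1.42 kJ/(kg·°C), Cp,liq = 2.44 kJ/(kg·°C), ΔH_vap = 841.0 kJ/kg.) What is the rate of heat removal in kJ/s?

Q_c = 647 kJ/s

vapour 130→78.4 °C: -73.272 kJ/kg
condensation at 78.4 °C: -841 kJ/kg
liquid 78.4→-37.5 °C: -282.8 kJ/kg
Δh = -73.272 + -841 + -282.8 = -1197.1 kJ/kg
Q = ṁ·Δh = 1945 kg/h × -1197.1 kJ/kg = -2.3283e+06 kJ/h
|Q| = 646.75 kW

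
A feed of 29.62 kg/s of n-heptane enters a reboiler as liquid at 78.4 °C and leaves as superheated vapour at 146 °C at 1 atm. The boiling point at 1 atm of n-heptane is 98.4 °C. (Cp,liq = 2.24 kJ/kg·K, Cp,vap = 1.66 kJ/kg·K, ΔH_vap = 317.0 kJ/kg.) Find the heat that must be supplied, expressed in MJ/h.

liquid 78.4→98.4 °C: 44.8 kJ/kg
vaporisation at 98.4 °C: 317 kJ/kg
vapour 98.4→146 °C: 79.016 kJ/kg
Δh = 44.8 + 317 + 79.016 = 440.82 kJ/kg
Q = ṁ·Δh = 29.62 kg/s × 440.82 kJ/kg = 13057 kJ/s
|Q| = 13057 kW = 47005 MJ/h

Q = 47000 MJ/h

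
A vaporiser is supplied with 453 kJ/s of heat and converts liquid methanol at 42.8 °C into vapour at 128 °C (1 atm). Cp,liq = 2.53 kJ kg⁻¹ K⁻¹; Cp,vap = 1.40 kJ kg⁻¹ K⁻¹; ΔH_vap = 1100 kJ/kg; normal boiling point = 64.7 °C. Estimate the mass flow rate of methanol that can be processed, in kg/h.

ṁ = 1310 kg/h

Δh = 2.53×(64.7−42.8) + 1100 + 1.40×(128−64.7) = 1244 kJ/kg
Q = 453 kJ/s = 453 kJ/s = 1.6308e+06 kJ/h
ṁ = Q/Δh = 1.6308e+06 / 1244 = 1310.9 kg/h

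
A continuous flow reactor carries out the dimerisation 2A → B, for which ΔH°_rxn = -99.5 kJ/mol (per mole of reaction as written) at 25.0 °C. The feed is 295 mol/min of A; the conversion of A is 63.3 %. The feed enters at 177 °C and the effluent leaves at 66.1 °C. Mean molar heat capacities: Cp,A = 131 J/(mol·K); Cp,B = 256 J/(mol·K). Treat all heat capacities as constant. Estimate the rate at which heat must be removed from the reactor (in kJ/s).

Extent of reaction ξ = 0.633 × 295 / 2 = 93.368 mol/min
Reaction term: ξ·ΔH°_rxn = 93.368 × -99.5 = -9290.1 kJ/min
Sensible, feed 177→25 °C: -5874 kJ/min
Outlet flows (mol/min): A 108.26, B 93.368
Sensible, products 25→66.1 °C: 1565.3 kJ/min
Q = ΔH = -13599 kJ/min = -226.65 kW
Heat removed = 226.65 kJ/s

Q_out = 227 kJ/s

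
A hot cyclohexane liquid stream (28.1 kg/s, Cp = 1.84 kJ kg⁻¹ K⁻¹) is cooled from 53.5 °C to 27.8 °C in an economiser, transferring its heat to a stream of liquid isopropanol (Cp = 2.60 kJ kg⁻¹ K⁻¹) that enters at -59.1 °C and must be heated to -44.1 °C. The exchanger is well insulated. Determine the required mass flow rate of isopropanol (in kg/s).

Heat released by hot stream: Q = 28.1 × 1.84 × (53.5 − 27.8) = 1328.8 kJ/s
Energy balance on cold side (adiabatic exchanger): Q = ṁ_c·Cp_c·(T_c,out − T_c,in)
ṁ_c = 1328.8 / [2.60 × (-44.1 − -59.1)] = 34.072 kg/s

ṁ_c = 34.1 kg/s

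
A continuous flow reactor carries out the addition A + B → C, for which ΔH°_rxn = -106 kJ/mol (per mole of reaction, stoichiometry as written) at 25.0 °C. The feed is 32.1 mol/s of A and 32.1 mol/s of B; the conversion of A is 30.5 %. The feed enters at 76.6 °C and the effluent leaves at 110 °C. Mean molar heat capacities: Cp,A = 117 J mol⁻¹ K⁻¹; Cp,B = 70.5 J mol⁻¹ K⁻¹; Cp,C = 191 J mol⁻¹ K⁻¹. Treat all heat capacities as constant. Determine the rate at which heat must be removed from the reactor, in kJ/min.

Extent of reaction ξ = 0.305 × 32.1 = 9.7905 mol/s
Reaction term: ξ·ΔH°_rxn = 9.7905 × -106 = -1037.8 kJ/s
Sensible, feed 76.6→25 °C: -310.57 kJ/s
Outlet flows (mol/s): A 22.309, B 22.309, C 9.7905
Sensible, products 25→110 °C: 514.51 kJ/s
Q = ΔH = -833.85 kJ/s = -833.85 kW
Heat removed = 50031 kJ/min

Q_out = 50000 kJ/min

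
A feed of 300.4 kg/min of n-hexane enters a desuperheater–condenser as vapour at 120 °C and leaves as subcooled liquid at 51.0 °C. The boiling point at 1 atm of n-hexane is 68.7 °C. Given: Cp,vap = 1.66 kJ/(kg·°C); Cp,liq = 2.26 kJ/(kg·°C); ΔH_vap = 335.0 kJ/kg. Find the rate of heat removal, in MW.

vapour 120→68.7 °C: -85.158 kJ/kg
condensation at 68.7 °C: -335 kJ/kg
liquid 68.7→51.0 °C: -40.002 kJ/kg
Δh = -85.158 + -335 + -40.002 = -460.16 kJ/kg
Q = ṁ·Δh = 300.4 kg/min × -460.16 kJ/kg = -138230 kJ/min
|Q| = 2303.9 kW = 2.3039 MW

Q_c = 2.30 MW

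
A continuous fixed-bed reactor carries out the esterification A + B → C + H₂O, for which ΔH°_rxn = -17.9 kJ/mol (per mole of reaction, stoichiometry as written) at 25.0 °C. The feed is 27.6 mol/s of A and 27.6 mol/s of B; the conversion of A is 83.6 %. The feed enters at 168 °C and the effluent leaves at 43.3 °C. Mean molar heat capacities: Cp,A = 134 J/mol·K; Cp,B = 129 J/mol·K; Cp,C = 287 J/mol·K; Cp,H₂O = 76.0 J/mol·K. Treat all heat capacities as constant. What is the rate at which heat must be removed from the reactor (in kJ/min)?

Extent of reaction ξ = 0.836 × 27.6 = 23.074 mol/s
Reaction term: ξ·ΔH°_rxn = 23.074 × -17.9 = -413.02 kJ/s
Sensible, feed 168→25 °C: -1038 kJ/s
Outlet flows (mol/s): A 4.5264, B 4.5264, C 23.074, H₂O 23.074
Sensible, products 25→43.3 °C: 175.06 kJ/s
Q = ΔH = -1276 kJ/s = -1276 kW
Heat removed = 76558 kJ/min

Q_out = 76600 kJ/min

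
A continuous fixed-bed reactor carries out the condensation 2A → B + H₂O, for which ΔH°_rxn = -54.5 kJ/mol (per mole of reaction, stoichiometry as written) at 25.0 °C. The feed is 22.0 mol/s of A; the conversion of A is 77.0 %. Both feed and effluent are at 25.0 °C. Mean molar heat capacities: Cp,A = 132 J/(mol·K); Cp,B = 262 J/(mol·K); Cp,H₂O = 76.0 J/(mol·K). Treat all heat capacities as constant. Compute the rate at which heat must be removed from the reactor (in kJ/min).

Q_out = 27700 kJ/min

Extent of reaction ξ = 0.770 × 22.0 / 2 = 8.47 mol/s
Reaction term: ξ·ΔH°_rxn = 8.47 × -54.5 = -461.62 kJ/s
Q = ΔH = -461.62 kJ/s = -461.62 kW
Heat removed = 27697 kJ/min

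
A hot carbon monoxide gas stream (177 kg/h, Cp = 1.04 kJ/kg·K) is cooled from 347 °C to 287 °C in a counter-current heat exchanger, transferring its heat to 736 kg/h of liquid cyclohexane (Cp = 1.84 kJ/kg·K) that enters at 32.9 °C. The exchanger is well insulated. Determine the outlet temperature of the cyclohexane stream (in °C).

T_c,out = 41.1 °C

Heat released by hot stream: Q = 177 × 1.04 × (347 − 287) = 11045 kJ/h
Energy balance on cold side (adiabatic exchanger): Q = ṁ_c·Cp_c·(T_c,out − T_c,in)
T_c,out = 32.9 + 11045/(736 × 1.84) = 41.056 °C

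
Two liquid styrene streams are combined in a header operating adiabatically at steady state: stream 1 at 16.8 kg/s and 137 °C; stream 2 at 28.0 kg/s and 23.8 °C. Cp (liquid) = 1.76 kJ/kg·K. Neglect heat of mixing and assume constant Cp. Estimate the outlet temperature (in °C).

T_out = 66.2 °C

Adiabatic, steady state ⇒ Σ ṁᵢCp,ᵢ(T_out − Tᵢ) = 0
T_out = Σ ṁᵢCp,ᵢTᵢ / Σ ṁᵢCp,ᵢ
      = 5223.7 / 78.848 = 66.25 °C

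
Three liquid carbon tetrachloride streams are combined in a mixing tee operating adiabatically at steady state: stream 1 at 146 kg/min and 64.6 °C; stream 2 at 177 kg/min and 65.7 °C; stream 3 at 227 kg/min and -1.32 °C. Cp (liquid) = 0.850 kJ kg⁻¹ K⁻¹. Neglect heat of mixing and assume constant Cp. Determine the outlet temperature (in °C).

T_out = 37.7 °C

No heat crosses the boundary, so H_out = H_in.
Σ ṁᵢCp,ᵢTᵢ = 146×0.850×64.6 + 177×0.850×65.7 + 227×0.850×-1.32 = 17647
Σ ṁᵢCp,ᵢ = 146×0.850 + 177×0.850 + 227×0.850 = 467.5
T_out = 17647 / 467.5 = 37.747 °C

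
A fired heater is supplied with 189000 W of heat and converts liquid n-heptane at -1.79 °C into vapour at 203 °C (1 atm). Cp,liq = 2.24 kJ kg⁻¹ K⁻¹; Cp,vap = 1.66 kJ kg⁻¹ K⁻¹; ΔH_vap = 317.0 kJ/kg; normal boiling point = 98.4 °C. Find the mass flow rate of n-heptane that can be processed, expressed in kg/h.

ṁ = 952 kg/h

Δh = 2.24×(98.4−-1.79) + 317.0 + 1.66×(203−98.4) = 715.06 kJ/kg
Q = 189000 W = 189 kJ/s = 680400 kJ/h
ṁ = Q/Δh = 680400 / 715.06 = 951.53 kg/h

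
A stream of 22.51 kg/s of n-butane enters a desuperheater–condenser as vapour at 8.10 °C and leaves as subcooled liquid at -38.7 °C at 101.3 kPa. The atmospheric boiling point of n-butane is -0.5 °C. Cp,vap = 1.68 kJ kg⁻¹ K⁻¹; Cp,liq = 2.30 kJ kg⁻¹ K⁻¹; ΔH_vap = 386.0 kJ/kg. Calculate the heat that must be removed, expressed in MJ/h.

vapour 8.10→-0.5 °C: -14.448 kJ/kg
condensation at -0.5 °C: -386 kJ/kg
liquid -0.5→-38.7 °C: -87.86 kJ/kg
Δh = -14.448 + -386 + -87.86 = -488.31 kJ/kg
Q = ṁ·Δh = 22.51 kg/s × -488.31 kJ/kg = -10992 kJ/s
|Q| = 10992 kW = 39571 MJ/h

Q_c = 39600 MJ/h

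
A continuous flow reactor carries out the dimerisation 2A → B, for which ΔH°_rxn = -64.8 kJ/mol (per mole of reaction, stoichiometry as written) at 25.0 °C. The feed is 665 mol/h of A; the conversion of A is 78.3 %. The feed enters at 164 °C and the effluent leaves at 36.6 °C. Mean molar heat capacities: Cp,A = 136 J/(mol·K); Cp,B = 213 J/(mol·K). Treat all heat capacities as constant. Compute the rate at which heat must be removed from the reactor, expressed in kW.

Q_out = 7.94 kW

Extent of reaction ξ = 0.783 × 665 / 2 = 260.35 mol/h
Reaction term: ξ·ΔH°_rxn = 260.35 × -64.8 = -16871 kJ/h
Sensible, feed 164→25 °C: -12571 kJ/h
Outlet flows (mol/h): A 144.3, B 260.35
Sensible, products 25→36.6 °C: 870.92 kJ/h
Q = ΔH = -28571 kJ/h = -7.9363 kW
Heat removed = 7.9363 kW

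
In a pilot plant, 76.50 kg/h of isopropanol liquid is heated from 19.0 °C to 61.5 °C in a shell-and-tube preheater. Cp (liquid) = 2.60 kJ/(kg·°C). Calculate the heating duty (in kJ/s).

Q = 2.35 kJ/s

Q = ṁ·Cp·ΔT = 76.50 × 2.60 × (61.5 − 19.0) = 8453.2 kJ/h
Converting: 8453.2 / 3600 s = 2.3481 kW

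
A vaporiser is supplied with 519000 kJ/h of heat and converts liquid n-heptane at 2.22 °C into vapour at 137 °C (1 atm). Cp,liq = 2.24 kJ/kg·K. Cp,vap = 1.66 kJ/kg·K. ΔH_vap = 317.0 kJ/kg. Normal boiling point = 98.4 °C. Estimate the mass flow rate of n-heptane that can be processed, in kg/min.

Δh = 2.24×(98.4−2.22) + 317.0 + 1.66×(137−98.4) = 596.52 kJ/kg
Q = 519000 kJ/h = 144.17 kJ/s = 8650 kJ/min
ṁ = Q/Δh = 8650 / 596.52 = 14.501 kg/min

ṁ = 14.5 kg/min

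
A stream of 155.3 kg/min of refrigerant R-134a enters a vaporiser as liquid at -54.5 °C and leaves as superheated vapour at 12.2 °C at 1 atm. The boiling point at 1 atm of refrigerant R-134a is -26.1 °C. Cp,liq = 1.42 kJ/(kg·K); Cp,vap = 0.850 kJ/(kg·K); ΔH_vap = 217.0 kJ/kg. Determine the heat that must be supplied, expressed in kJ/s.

Q = 750 kJ/s

liquid -54.5→-26.1 °C: 40.328 kJ/kg
vaporisation at -26.1 °C: 217 kJ/kg
vapour -26.1→12.2 °C: 32.555 kJ/kg
Δh = 40.328 + 217 + 32.555 = 289.88 kJ/kg
Q = ṁ·Δh = 155.3 kg/min × 289.88 kJ/kg = 45019 kJ/min
|Q| = 750.31 kW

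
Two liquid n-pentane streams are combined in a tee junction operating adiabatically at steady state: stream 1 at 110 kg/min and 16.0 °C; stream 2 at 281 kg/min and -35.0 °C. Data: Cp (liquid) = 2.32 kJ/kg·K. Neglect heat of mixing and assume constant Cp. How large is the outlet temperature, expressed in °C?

T_out = -20.7 °C

Energy balance with Q = 0: Σ ṁᵢCp,ᵢ(T_out − Tᵢ) = 0
Σ ṁᵢCp,ᵢTᵢ = 110×2.32×16.0 + 281×2.32×-35.0 = -18734
Σ ṁᵢCp,ᵢ = 110×2.32 + 281×2.32 = 907.12
T_out = -18734 / 907.12 = -20.652 °C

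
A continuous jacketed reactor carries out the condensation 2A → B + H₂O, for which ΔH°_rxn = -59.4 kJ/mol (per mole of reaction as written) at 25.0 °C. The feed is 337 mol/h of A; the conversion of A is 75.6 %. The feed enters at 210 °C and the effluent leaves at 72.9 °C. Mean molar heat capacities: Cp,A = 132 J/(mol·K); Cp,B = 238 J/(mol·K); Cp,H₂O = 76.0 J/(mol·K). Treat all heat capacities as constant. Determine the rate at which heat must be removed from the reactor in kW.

Extent of reaction ξ = 0.756 × 337 / 2 = 127.39 mol/h
Reaction term: ξ·ΔH°_rxn = 127.39 × -59.4 = -7566.7 kJ/h
Sensible, feed 210→25 °C: -8229.5 kJ/h
Outlet flows (mol/h): A 82.228, B 127.39, H₂O 127.39
Sensible, products 25→72.9 °C: 2435.9 kJ/h
Q = ΔH = -13360 kJ/h = -3.7112 kW
Heat removed = 3.7112 kW

Q_out = 3.71 kW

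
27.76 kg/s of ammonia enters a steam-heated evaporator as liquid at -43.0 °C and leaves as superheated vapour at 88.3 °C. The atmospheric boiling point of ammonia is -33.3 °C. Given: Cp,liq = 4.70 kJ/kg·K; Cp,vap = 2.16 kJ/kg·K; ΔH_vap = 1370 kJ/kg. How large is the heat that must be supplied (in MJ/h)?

liquid -43.0→-33.3 °C: 45.59 kJ/kg
vaporisation at -33.3 °C: 1370 kJ/kg
vapour -33.3→88.3 °C: 262.66 kJ/kg
Δh = 45.59 + 1370 + 262.66 = 1678.2 kJ/kg
Q = ṁ·Δh = 27.76 kg/s × 1678.2 kJ/kg = 46588 kJ/s
|Q| = 46588 kW = 167720 MJ/h

Q = 168000 MJ/h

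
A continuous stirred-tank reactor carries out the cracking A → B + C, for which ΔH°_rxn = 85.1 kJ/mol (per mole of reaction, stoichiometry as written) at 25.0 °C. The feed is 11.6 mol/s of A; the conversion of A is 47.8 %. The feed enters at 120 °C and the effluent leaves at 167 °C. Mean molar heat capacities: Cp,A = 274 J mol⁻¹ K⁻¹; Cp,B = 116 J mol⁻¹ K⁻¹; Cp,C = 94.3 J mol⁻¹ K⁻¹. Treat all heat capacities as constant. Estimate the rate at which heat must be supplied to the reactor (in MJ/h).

Q_in = 2060 MJ/h

Extent of reaction ξ = 0.478 × 11.6 = 5.5448 mol/s
Reaction term: ξ·ΔH°_rxn = 5.5448 × 85.1 = 471.86 kJ/s
Sensible, feed 120→25 °C: -301.95 kJ/s
Outlet flows (mol/s): A 6.0552, B 5.5448, C 5.5448
Sensible, products 25→167 °C: 401.18 kJ/s
Q = ΔH = 571.09 kJ/s = 571.09 kW
Heat supplied = 2055.9 MJ/h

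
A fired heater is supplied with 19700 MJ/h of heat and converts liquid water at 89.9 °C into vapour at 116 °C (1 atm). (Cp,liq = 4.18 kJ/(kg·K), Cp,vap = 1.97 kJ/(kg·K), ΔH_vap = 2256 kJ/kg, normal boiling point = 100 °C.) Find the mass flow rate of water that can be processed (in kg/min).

Δh = 4.18×(100−89.9) + 2256 + 1.97×(116−100) = 2329.7 kJ/kg
Q = 19700 MJ/h = 5472.2 kJ/s = 328330 kJ/min
ṁ = Q/Δh = 328330 / 2329.7 = 140.93 kg/min

ṁ = 141 kg/min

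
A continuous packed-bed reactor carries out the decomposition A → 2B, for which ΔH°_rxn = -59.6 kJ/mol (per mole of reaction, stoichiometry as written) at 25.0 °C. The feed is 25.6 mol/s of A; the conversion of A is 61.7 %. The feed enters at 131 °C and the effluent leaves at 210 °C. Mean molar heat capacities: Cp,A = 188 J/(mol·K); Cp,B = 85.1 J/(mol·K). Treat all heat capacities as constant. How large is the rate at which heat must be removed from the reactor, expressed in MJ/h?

Q_out = 2210 MJ/h

Extent of reaction ξ = 0.617 × 25.6 = 15.795 mol/s
Reaction term: ξ·ΔH°_rxn = 15.795 × -59.6 = -941.39 kJ/s
Sensible, feed 131→25 °C: -510.16 kJ/s
Outlet flows (mol/s): A 9.8048, B 31.59
Sensible, products 25→210 °C: 838.35 kJ/s
Q = ΔH = -613.2 kJ/s = -613.2 kW
Heat removed = 2207.5 MJ/h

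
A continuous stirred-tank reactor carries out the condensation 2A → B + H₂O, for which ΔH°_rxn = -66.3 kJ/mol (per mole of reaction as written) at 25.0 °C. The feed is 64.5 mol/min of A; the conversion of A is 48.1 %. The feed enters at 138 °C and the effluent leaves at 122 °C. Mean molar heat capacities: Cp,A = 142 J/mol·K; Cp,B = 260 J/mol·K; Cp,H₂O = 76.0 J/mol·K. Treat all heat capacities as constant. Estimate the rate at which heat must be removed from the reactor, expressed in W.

Q_out = 18300 W

Extent of reaction ξ = 0.481 × 64.5 / 2 = 15.512 mol/min
Reaction term: ξ·ΔH°_rxn = 15.512 × -66.3 = -1028.5 kJ/min
Sensible, feed 138→25 °C: -1035 kJ/min
Outlet flows (mol/min): A 33.475, B 15.512, H₂O 15.512
Sensible, products 25→122 °C: 966.67 kJ/min
Q = ΔH = -1096.8 kJ/min = -18.279 kW
Heat removed = 18279 W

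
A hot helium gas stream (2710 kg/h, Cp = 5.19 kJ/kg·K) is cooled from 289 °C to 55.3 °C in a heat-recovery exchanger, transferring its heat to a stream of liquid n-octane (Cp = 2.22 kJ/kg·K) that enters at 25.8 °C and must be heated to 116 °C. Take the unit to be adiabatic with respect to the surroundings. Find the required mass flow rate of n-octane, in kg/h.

Heat released by hot stream: Q = 2710 × 5.19 × (289 − 55.3) = 3.287e+06 kJ/h
Energy balance on cold side (adiabatic exchanger): Q = ṁ_c·Cp_c·(T_c,out − T_c,in)
ṁ_c = 3.287e+06 / [2.22 × (116 − 25.8)] = 16415 kg/h

ṁ_c = 16400 kg/h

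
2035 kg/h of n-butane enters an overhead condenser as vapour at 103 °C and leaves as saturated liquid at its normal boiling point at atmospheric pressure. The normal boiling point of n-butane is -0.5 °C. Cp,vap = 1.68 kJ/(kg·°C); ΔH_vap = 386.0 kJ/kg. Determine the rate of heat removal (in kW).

Q_c = 316 kW

vapour 103→-0.5 °C: -173.88 kJ/kg
condensation at -0.5 °C: -386 kJ/kg
Δh = -173.88 + -386 = -559.88 kJ/kg
Q = ṁ·Δh = 2035 kg/h × -559.88 kJ/kg = -1.1394e+06 kJ/h
|Q| = 316.49 kW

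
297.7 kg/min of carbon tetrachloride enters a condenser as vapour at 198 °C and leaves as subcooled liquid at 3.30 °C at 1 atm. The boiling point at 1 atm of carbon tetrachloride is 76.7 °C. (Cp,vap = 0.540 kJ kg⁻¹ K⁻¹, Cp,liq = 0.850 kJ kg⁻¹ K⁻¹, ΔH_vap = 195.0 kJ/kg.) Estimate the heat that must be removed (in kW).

vapour 198→76.7 °C: -65.502 kJ/kg
condensation at 76.7 °C: -195 kJ/kg
liquid 76.7→3.30 °C: -62.39 kJ/kg
Δh = -65.502 + -195 + -62.39 = -322.89 kJ/kg
Q = ṁ·Δh = 297.7 kg/min × -322.89 kJ/kg = -96125 kJ/min
|Q| = 1602.1 kW

Q_c = 1600 kW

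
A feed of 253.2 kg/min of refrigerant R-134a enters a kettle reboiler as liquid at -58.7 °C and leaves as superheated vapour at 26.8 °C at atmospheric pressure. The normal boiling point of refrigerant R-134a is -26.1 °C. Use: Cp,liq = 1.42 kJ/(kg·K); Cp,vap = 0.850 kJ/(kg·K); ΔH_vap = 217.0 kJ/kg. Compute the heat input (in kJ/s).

Q = 1300 kJ/s

liquid -58.7→-26.1 °C: 46.292 kJ/kg
vaporisation at -26.1 °C: 217 kJ/kg
vapour -26.1→26.8 °C: 44.965 kJ/kg
Δh = 46.292 + 217 + 44.965 = 308.26 kJ/kg
Q = ṁ·Δh = 253.2 kg/min × 308.26 kJ/kg = 78051 kJ/min
|Q| = 1300.8 kW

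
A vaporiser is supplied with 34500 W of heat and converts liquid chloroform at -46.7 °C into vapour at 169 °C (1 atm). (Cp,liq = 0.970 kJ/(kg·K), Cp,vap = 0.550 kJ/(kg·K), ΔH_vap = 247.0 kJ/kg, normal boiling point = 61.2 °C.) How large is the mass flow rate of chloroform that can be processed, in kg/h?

ṁ = 302 kg/h

Δh = 0.970×(61.2−-46.7) + 247.0 + 0.550×(169−61.2) = 410.95 kJ/kg
Q = 34500 W = 34.5 kJ/s = 124200 kJ/h
ṁ = Q/Δh = 124200 / 410.95 = 302.22 kg/h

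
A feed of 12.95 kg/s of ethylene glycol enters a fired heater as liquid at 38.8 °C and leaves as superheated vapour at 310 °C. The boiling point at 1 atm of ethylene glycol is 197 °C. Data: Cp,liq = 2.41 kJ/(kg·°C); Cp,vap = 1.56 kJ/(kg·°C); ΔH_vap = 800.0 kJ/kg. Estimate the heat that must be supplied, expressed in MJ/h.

Q = 63300 MJ/h

liquid 38.8→197 °C: 381.26 kJ/kg
vaporisation at 197 °C: 800 kJ/kg
vapour 197→310 °C: 176.28 kJ/kg
Δh = 381.26 + 800 + 176.28 = 1357.5 kJ/kg
Q = ṁ·Δh = 12.95 kg/s × 1357.5 kJ/kg = 17580 kJ/s
|Q| = 17580 kW = 63289 MJ/h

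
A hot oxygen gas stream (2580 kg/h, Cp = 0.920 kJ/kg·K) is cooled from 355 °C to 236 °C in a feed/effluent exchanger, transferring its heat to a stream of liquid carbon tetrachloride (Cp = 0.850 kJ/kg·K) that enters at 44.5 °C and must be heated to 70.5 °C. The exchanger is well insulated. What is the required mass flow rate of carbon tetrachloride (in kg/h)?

Heat released by hot stream: Q = 2580 × 0.920 × (355 − 236) = 282460 kJ/h
Energy balance on cold side (adiabatic exchanger): Q = ṁ_c·Cp_c·(T_c,out − T_c,in)
ṁ_c = 282460 / [0.850 × (70.5 − 44.5)] = 12781 kg/h

ṁ_c = 12800 kg/h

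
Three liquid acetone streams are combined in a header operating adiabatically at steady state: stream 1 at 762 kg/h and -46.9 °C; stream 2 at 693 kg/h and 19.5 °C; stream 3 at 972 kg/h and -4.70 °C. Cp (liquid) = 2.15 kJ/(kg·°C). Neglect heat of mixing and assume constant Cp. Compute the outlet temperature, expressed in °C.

T_out = -11.0 °C

No heat crosses the boundary, so H_out = H_in.
Σ ṁᵢCp,ᵢTᵢ = 762×2.15×-46.9 + 693×2.15×19.5 + 972×2.15×-4.70 = -57604
Σ ṁᵢCp,ᵢ = 762×2.15 + 693×2.15 + 972×2.15 = 5218
T_out = -57604 / 5218 = -11.039 °C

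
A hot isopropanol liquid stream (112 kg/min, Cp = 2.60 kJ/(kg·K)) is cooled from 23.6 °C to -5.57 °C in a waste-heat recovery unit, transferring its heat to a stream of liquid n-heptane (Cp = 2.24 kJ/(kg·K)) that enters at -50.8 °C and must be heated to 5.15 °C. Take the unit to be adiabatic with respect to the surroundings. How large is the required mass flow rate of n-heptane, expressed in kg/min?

Heat released by hot stream: Q = 112 × 2.60 × (23.6 − -5.57) = 8494.3 kJ/min
Energy balance on cold side (adiabatic exchanger): Q = ṁ_c·Cp_c·(T_c,out − T_c,in)
ṁ_c = 8494.3 / [2.24 × (5.15 − -50.8)] = 67.777 kg/min

ṁ_c = 67.8 kg/min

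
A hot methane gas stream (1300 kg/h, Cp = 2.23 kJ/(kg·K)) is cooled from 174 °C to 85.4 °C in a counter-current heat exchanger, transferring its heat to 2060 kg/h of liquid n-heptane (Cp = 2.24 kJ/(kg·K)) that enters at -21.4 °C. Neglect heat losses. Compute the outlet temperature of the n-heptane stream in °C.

Heat released by hot stream: Q = 1300 × 2.23 × (174 − 85.4) = 256850 kJ/h
Energy balance on cold side (adiabatic exchanger): Q = ṁ_c·Cp_c·(T_c,out − T_c,in)
T_c,out = -21.4 + 256850/(2060 × 2.24) = 34.263 °C

T_c,out = 34.3 °C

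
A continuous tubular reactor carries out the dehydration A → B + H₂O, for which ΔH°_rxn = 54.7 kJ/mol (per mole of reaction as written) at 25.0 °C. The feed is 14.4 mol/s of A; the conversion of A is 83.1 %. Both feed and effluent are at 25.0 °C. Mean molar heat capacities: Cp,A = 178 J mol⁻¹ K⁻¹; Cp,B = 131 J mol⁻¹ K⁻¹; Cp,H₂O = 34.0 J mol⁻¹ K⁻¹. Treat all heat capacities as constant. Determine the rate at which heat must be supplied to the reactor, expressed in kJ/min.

Extent of reaction ξ = 0.831 × 14.4 = 11.966 mol/s
Reaction term: ξ·ΔH°_rxn = 11.966 × 54.7 = 654.56 kJ/s
Q = ΔH = 654.56 kJ/s = 654.56 kW
Heat supplied = 39274 kJ/min

Q_in = 39300 kJ/min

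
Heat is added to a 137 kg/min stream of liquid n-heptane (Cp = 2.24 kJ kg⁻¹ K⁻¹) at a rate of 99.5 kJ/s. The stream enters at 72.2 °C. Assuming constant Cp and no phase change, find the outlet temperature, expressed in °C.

T_out = 91.7 °C

Q = 99.5 kJ/s = 5970 kJ/min
ΔT = Q/(ṁ·Cp) = 5970/(137×2.24) = 19.454 K
T_out = 72.2 + 19.454 = 91.654 °C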